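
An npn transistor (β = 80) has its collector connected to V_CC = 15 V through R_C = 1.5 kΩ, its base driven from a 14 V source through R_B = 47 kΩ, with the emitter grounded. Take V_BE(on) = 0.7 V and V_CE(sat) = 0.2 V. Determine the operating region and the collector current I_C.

Assume active: I_B = (14 − 0.7)/47 = 0.283 mA, giving I_C = β·I_B = 22.6 mA.
But then V_CE = 15 − 22.6×1.5 = -19 V < V_CE(sat) = 0.2 V — impossible in the active region.
So the transistor is saturated. With V_CE = 0.2 V, I_C = (V_CC − 0.2)/R_C = 14.8/1.5 = 9.87 mA.
Check: β·I_B = 22.6 mA > I_C = 9.87 mA, confirming saturation.

saturation; I_C ≈ 9.9 mA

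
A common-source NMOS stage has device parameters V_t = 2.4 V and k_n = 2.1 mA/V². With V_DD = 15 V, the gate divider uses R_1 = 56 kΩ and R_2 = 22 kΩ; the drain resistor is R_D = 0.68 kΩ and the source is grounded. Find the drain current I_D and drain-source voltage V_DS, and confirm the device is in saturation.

V_G = V_DD·R_2/(R_1+R_2) = 15×22/78 = 4.23 V. With the source grounded, V_GS = V_G = 4.23 V.
Assume saturation: I_D = (k_n/2)(V_GS − V_t)² = (2.1/2)×(4.23 − 2.4)² = 1.05×1.83² = 3.52 mA.
V_DS = V_DD − I_D·R_D = 15 − 3.52×0.68 = 12.6 V.
Saturation requires V_DS ≥ V_GS − V_t = 1.83 V; 12.6 ≥ 1.83 ✓.

I_D ≈ 3.5 mA, V_DS ≈ 13 V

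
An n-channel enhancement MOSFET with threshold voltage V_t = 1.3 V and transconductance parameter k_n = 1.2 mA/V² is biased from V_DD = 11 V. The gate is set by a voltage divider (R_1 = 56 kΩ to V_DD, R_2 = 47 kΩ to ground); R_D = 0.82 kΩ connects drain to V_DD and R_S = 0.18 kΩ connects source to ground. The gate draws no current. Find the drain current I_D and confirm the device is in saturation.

I_D ≈ 4.9 mA

V_G = V_DD·R_2/(R_1+R_2) = 11×47/103 = 5.02 V.
Assume saturation: I_D = (k_n/2)(V_GS − V_t)² with V_GS = V_G − I_D·R_S = 5.02 − 0.18·I_D.
Substituting gives 0.0194·I_D² − 1.8·I_D + 8.3 = 0, with roots I_D = 4.86 or 87.9 mA.
The root I_D = 87.9 mA gives V_GS = -10.8 V ≤ V_t, so take I_D = 4.86 mA.
Then V_GS = 4.15 V and V_DS = V_DD − I_D(R_D+R_S) = 11 − 4.86×1 = 6.14 V.
Saturation requires V_DS ≥ V_GS − V_t = 2.85 V; 6.14 ≥ 2.85 ✓.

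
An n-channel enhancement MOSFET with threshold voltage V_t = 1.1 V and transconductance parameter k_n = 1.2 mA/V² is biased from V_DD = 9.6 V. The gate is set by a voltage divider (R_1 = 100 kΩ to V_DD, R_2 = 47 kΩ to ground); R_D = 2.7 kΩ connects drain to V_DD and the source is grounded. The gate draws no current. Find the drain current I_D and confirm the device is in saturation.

I_D ≈ 2.3 mA

V_G = V_DD·R_2/(R_1+R_2) = 9.6×47/147 = 3.07 V. With the source grounded, V_GS = V_G = 3.07 V.
Assume saturation: I_D = (k_n/2)(V_GS − V_t)² = (1.2/2)×(3.07 − 1.1)² = 0.6×1.97² = 2.33 mA.
V_DS = V_DD − I_D·R_D = 9.6 − 2.33×2.7 = 3.32 V.
Saturation requires V_DS ≥ V_GS − V_t = 1.97 V; 3.32 ≥ 1.97 ✓.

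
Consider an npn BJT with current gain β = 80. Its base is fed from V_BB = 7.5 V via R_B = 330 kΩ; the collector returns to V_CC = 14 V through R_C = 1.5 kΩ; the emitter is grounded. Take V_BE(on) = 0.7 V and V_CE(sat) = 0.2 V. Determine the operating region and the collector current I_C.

Assume active. Base-emitter loop: I_B = (V_BB − V_BE)/R_B = (7.5 − 0.7)/330 = 0.0206 mA.
I_C = β·I_B = 80×0.0206 = 1.65 mA.
V_CE = V_CC − I_C·R_C = 14 − 1.65×1.5 = 11.5 V > V_CE(sat), so the active-region assumption holds.

active; I_C ≈ 1.6 mA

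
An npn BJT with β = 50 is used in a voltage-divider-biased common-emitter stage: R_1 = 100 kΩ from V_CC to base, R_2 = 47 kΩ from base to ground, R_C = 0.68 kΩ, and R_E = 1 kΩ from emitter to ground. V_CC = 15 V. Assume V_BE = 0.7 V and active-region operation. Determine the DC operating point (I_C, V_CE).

I_C ≈ 2.5 mA, V_CE ≈ 11 V

Thevenize the base divider: V_Th = V_CC·R_2/(R_1+R_2) = 15×47/147 = 4.8 V, R_Th = R_1‖R_2 = 32 kΩ.
Base-emitter loop: V_Th = I_B·R_Th + V_BE + (β+1)I_B·R_E, so I_B = (4.8 − 0.7) / (32 + 51×1) = 0.0494 mA.
I_C = β·I_B = 50×0.0494 = 2.47 mA, and I_E = (β+1)I_B = 2.52 mA.
V_CE = V_CC − I_C·R_C − I_E·R_E = 15 − 2.47×0.68 − 2.52×1 = 10.8 V.
V_CE = 10.8 V > 0.2 V confirms active-region operation.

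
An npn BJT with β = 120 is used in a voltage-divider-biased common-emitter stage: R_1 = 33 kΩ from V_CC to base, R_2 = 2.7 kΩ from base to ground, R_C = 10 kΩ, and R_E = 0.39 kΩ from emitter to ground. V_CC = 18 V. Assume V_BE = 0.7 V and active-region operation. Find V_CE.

Thevenize the base divider: V_Th = V_CC·R_2/(R_1+R_2) = 18×2.7/35.7 = 1.36 V, R_Th = R_1‖R_2 = 2.5 kΩ.
Base-emitter loop: V_Th = I_B·R_Th + V_BE + (β+1)I_B·R_E, so I_B = (1.36 − 0.7) / (2.5 + 121×0.39) = 0.0133 mA.
I_C = β·I_B = 120×0.0133 = 1.6 mA, and I_E = (β+1)I_B = 1.61 mA.
V_CE = V_CC − I_C·R_C − I_E·R_E = 18 − 1.6×10 − 1.61×0.39 = 1.4 V.
V_CE = 1.4 V > 0.2 V confirms active-region operation.

V_CE ≈ 1.4 V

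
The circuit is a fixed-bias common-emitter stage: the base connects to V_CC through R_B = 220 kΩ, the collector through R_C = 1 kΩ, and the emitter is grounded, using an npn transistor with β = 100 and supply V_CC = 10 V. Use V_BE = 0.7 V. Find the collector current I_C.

I_C ≈ 4.2 mA

Base loop: V_CC = I_B·R_B + V_BE, so I_B = (10 − 0.7)/220 kΩ = 0.0423 mA.
In the active region I_C = β·I_B = 100 × 0.0423 = 4.23 mA.
Collector loop: V_CE = V_CC − I_C·R_C = 10 − 4.23×1 = 5.77 V.
Since V_CE = 5.77 V > V_CE(sat) ≈ 0.2 V, the transistor is in the active region as assumed.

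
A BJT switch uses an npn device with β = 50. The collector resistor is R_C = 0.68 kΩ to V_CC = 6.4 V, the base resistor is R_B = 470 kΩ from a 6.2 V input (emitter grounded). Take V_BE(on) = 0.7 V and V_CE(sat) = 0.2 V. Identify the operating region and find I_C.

active; I_C ≈ 0.59 mA

Assume active. Base-emitter loop: I_B = (V_BB − V_BE)/R_B = (6.2 − 0.7)/470 = 0.0117 mA.
I_C = β·I_B = 50×0.0117 = 0.585 mA.
V_CE = V_CC − I_C·R_C = 6.4 − 0.585×0.68 = 6 V > V_CE(sat), so the active-region assumption holds.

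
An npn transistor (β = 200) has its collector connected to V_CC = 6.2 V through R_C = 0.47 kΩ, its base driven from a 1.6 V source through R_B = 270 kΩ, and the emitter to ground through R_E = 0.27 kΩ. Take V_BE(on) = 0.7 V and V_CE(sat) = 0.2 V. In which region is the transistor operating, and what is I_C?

Assume active. Base-emitter loop: I_B = (V_BB − V_BE)/(R_B + (β+1)R_E) = (1.6 − 0.7)/(270 + 201×0.27) = 0.00278 mA.
I_C = β·I_B = 200×0.00278 = 0.555 mA.
V_CE = V_CC − I_C·R_C − I_E·R_E = 6.2 − 0.555×0.47 − 0.558×0.27 = 5.79 V > V_CE(sat), so the active-region assumption holds.

active; I_C ≈ 0.56 mA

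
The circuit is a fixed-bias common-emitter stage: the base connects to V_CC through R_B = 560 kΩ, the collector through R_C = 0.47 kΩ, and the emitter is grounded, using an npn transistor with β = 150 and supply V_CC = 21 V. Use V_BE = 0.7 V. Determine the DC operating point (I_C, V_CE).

Base loop: V_CC = I_B·R_B + V_BE, so I_B = (21 − 0.7)/560 kΩ = 0.0363 mA.
In the active region I_C = β·I_B = 150 × 0.0363 = 5.44 mA.
Collector loop: V_CE = V_CC − I_C·R_C = 21 − 5.44×0.47 = 18.4 V.
Since V_CE = 18.4 V > V_CE(sat) ≈ 0.2 V, the transistor is in the active region as assumed.

I_C ≈ 5.4 mA, V_CE ≈ 18 V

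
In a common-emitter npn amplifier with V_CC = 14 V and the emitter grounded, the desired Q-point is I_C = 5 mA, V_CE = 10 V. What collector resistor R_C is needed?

Collector loop: V_CC = I_C·R_C + V_CE.
R_C = (V_CC − V_CE)/I_C = (14 − 10)/5 = 0.8 kΩ.

R_C ≈ 0.8 kΩ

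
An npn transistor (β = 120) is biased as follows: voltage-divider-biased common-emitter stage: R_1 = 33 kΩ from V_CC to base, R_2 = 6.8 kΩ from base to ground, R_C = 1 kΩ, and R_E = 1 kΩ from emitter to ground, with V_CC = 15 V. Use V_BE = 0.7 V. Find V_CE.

V_CE ≈ 11 V

Thevenize the base divider: V_Th = V_CC·R_2/(R_1+R_2) = 15×6.8/39.8 = 2.56 V, R_Th = R_1‖R_2 = 5.64 kΩ.
Base-emitter loop: V_Th = I_B·R_Th + V_BE + (β+1)I_B·R_E, so I_B = (2.56 − 0.7) / (5.64 + 121×1) = 0.0147 mA.
I_C = β·I_B = 120×0.0147 = 1.77 mA, and I_E = (β+1)I_B = 1.78 mA.
V_CE = V_CC − I_C·R_C − I_E·R_E = 15 − 1.77×1 − 1.78×1 = 11.5 V.
V_CE = 11.5 V > 0.2 V confirms active-region operation.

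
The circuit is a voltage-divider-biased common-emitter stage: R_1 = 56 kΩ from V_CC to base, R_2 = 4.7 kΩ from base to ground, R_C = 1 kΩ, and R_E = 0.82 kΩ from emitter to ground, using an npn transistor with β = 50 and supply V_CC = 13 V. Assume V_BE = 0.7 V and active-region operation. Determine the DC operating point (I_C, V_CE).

I_C ≈ 0.33 mA, V_CE ≈ 12 V

Thevenize the base divider: V_Th = V_CC·R_2/(R_1+R_2) = 13×4.7/60.7 = 1.01 V, R_Th = R_1‖R_2 = 4.34 kΩ.
Base-emitter loop: V_Th = I_B·R_Th + V_BE + (β+1)I_B·R_E, so I_B = (1.01 − 0.7) / (4.34 + 51×0.82) = 0.00664 mA.
I_C = β·I_B = 50×0.00664 = 0.332 mA, and I_E = (β+1)I_B = 0.339 mA.
V_CE = V_CC − I_C·R_C − I_E·R_E = 13 − 0.332×1 − 0.339×0.82 = 12.4 V.
V_CE = 12.4 V > 0.2 V confirms active-region operation.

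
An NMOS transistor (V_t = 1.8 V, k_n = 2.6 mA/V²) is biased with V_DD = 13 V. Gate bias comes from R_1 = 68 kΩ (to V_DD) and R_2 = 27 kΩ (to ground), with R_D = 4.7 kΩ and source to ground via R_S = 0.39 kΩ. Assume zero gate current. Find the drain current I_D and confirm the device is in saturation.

V_G = V_DD·R_2/(R_1+R_2) = 13×27/95 = 3.69 V.
Assume saturation: I_D = (k_n/2)(V_GS − V_t)² with V_GS = V_G − I_D·R_S = 3.69 − 0.39·I_D.
Substituting gives 0.198·I_D² − 2.92·I_D + 4.67 = 0, with roots I_D = 1.82 or 13 mA.
The root I_D = 13 mA gives V_GS = -1.36 V ≤ V_t, so take I_D = 1.82 mA.
Then V_GS = 2.98 V and V_DS = V_DD − I_D(R_D+R_S) = 13 − 1.82×5.09 = 3.72 V.
Saturation requires V_DS ≥ V_GS − V_t = 1.18 V; 3.72 ≥ 1.18 ✓.

I_D ≈ 1.8 mA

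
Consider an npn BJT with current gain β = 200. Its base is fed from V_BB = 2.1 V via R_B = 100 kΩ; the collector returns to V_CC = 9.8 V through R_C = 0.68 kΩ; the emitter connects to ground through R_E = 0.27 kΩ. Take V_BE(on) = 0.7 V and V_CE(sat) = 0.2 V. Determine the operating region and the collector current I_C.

active; I_C ≈ 1.8 mA

Assume active. Base-emitter loop: I_B = (V_BB − V_BE)/(R_B + (β+1)R_E) = (2.1 − 0.7)/(100 + 201×0.27) = 0.00907 mA.
I_C = β·I_B = 200×0.00907 = 1.81 mA.
V_CE = V_CC − I_C·R_C − I_E·R_E = 9.8 − 1.81×0.68 − 1.82×0.27 = 8.07 V > V_CE(sat), so the active-region assumption holds.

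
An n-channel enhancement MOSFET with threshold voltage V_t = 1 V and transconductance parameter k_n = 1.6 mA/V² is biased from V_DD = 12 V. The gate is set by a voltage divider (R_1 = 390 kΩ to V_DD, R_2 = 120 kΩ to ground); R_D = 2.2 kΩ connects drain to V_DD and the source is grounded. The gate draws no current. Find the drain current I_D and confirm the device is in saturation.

V_G = V_DD·R_2/(R_1+R_2) = 12×120/510 = 2.82 V. With the source grounded, V_GS = V_G = 2.82 V.
Assume saturation: I_D = (k_n/2)(V_GS − V_t)² = (1.6/2)×(2.82 − 1)² = 0.8×1.82² = 2.66 mA.
V_DS = V_DD − I_D·R_D = 12 − 2.66×2.2 = 6.15 V.
Saturation requires V_DS ≥ V_GS − V_t = 1.82 V; 6.15 ≥ 1.82 ✓.

I_D ≈ 2.7 mA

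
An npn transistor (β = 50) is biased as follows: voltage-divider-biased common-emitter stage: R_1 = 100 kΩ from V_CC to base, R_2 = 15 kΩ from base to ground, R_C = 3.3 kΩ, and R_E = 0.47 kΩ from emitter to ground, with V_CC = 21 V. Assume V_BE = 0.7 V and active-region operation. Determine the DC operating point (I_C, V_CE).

Thevenize the base divider: V_Th = V_CC·R_2/(R_1+R_2) = 21×15/115 = 2.74 V, R_Th = R_1‖R_2 = 13 kΩ.
Base-emitter loop: V_Th = I_B·R_Th + V_BE + (β+1)I_B·R_E, so I_B = (2.74 − 0.7) / (13 + 51×0.47) = 0.0551 mA.
I_C = β·I_B = 50×0.0551 = 2.75 mA, and I_E = (β+1)I_B = 2.81 mA.
V_CE = V_CC − I_C·R_C − I_E·R_E = 21 − 2.75×3.3 − 2.81×0.47 = 10.6 V.
V_CE = 10.6 V > 0.2 V confirms active-region operation.

I_C ≈ 2.8 mA, V_CE ≈ 11 V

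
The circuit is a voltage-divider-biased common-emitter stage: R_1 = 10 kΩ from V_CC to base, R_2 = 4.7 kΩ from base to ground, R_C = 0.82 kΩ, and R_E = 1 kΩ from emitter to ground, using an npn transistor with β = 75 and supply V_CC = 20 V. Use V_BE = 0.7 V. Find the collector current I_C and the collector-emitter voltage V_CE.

Thevenize the base divider: V_Th = V_CC·R_2/(R_1+R_2) = 20×4.7/14.7 = 6.39 V, R_Th = R_1‖R_2 = 3.2 kΩ.
Base-emitter loop: V_Th = I_B·R_Th + V_BE + (β+1)I_B·R_E, so I_B = (6.39 − 0.7) / (3.2 + 76×1) = 0.0719 mA.
I_C = β·I_B = 75×0.0719 = 5.39 mA, and I_E = (β+1)I_B = 5.46 mA.
V_CE = V_CC − I_C·R_C − I_E·R_E = 20 − 5.39×0.82 − 5.46×1 = 10.1 V.
V_CE = 10.1 V > 0.2 V confirms active-region operation.

I_C ≈ 5.4 mA, V_CE ≈ 10 V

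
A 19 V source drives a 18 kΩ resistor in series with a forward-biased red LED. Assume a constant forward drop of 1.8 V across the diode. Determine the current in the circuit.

KVL around the loop: 19 = V_D + I·R = 1.8 + I × 18 kΩ.
So I = (19 − 1.8) / 18 kΩ = 17.2 / 18 = 0.956 mA.

I ≈ 0.96 mA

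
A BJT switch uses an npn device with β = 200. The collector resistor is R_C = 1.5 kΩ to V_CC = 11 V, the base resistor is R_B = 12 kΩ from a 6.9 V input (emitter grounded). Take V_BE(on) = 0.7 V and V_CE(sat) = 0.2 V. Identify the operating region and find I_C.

Assume active: I_B = (6.9 − 0.7)/12 = 0.517 mA, giving I_C = β·I_B = 103 mA.
But then V_CE = 11 − 103×1.5 = -144 V < V_CE(sat) = 0.2 V — impossible in the active region.
So the transistor is saturated. With V_CE = 0.2 V, I_C = (V_CC − 0.2)/R_C = 10.8/1.5 = 7.2 mA.
Check: β·I_B = 103 mA > I_C = 7.2 mA, confirming saturation.

saturation; I_C ≈ 7.2 mA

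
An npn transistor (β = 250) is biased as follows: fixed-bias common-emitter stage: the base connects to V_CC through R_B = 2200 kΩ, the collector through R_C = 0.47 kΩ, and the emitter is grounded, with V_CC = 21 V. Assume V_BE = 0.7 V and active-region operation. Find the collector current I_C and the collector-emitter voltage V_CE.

I_C ≈ 2.3 mA, V_CE ≈ 20 V

Base loop: V_CC = I_B·R_B + V_BE, so I_B = (21 − 0.7)/2200 kΩ = 0.00923 mA.
In the active region I_C = β·I_B = 250 × 0.00923 = 2.31 mA.
Collector loop: V_CE = V_CC − I_C·R_C = 21 − 2.31×0.47 = 19.9 V.
Since V_CE = 19.9 V > V_CE(sat) ≈ 0.2 V, the transistor is in the active region as assumed.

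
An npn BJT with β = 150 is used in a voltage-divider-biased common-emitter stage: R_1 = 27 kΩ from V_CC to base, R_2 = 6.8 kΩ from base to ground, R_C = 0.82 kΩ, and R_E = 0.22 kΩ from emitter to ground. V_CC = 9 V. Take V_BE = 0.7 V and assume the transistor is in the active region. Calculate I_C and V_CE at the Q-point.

I_C ≈ 4.3 mA, V_CE ≈ 4.5 V

Thevenize the base divider: V_Th = V_CC·R_2/(R_1+R_2) = 9×6.8/33.8 = 1.81 V, R_Th = R_1‖R_2 = 5.43 kΩ.
Base-emitter loop: V_Th = I_B·R_Th + V_BE + (β+1)I_B·R_E, so I_B = (1.81 − 0.7) / (5.43 + 151×0.22) = 0.0287 mA.
I_C = β·I_B = 150×0.0287 = 4.31 mA, and I_E = (β+1)I_B = 4.34 mA.
V_CE = V_CC − I_C·R_C − I_E·R_E = 9 − 4.31×0.82 − 4.34×0.22 = 4.51 V.
V_CE = 4.51 V > 0.2 V confirms active-region operation.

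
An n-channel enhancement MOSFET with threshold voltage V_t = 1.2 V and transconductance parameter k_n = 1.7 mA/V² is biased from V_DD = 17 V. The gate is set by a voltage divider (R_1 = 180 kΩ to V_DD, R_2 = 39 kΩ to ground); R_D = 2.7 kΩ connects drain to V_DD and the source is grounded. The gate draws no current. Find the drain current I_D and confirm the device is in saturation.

I_D ≈ 2.8 mA

V_G = V_DD·R_2/(R_1+R_2) = 17×39/219 = 3.03 V. With the source grounded, V_GS = V_G = 3.03 V.
Assume saturation: I_D = (k_n/2)(V_GS − V_t)² = (1.7/2)×(3.03 − 1.2)² = 0.85×1.83² = 2.84 mA.
V_DS = V_DD − I_D·R_D = 17 − 2.84×2.7 = 9.34 V.
Saturation requires V_DS ≥ V_GS − V_t = 1.83 V; 9.34 ≥ 1.83 ✓.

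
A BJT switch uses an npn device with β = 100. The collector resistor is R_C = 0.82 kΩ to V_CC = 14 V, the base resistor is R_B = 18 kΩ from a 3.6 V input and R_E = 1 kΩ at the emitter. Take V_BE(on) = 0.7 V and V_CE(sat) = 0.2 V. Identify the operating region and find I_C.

active; I_C ≈ 2.4 mA

Assume active. Base-emitter loop: I_B = (V_BB − V_BE)/(R_B + (β+1)R_E) = (3.6 − 0.7)/(18 + 101×1) = 0.0244 mA.
I_C = β·I_B = 100×0.0244 = 2.44 mA.
V_CE = V_CC − I_C·R_C − I_E·R_E = 14 − 2.44×0.82 − 2.46×1 = 9.54 V > V_CE(sat), so the active-region assumption holds.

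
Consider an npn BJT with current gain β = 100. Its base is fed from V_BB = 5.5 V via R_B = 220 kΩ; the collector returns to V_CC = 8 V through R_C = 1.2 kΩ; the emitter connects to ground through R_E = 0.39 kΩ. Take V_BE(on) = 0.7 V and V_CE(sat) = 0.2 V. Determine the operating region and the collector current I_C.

active; I_C ≈ 1.9 mA

Assume active. Base-emitter loop: I_B = (V_BB − V_BE)/(R_B + (β+1)R_E) = (5.5 − 0.7)/(220 + 101×0.39) = 0.0185 mA.
I_C = β·I_B = 100×0.0185 = 1.85 mA.
V_CE = V_CC − I_C·R_C − I_E·R_E = 8 − 1.85×1.2 − 1.87×0.39 = 5.05 V > V_CE(sat), so the active-region assumption holds.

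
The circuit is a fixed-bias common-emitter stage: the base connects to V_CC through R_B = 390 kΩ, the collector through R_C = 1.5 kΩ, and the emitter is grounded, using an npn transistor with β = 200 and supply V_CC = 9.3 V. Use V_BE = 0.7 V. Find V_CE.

V_CE ≈ 2.7 V

Base loop: V_CC = I_B·R_B + V_BE, so I_B = (9.3 − 0.7)/390 kΩ = 0.0221 mA.
In the active region I_C = β·I_B = 200 × 0.0221 = 4.41 mA.
Collector loop: V_CE = V_CC − I_C·R_C = 9.3 − 4.41×1.5 = 2.68 V.
Since V_CE = 2.68 V > V_CE(sat) ≈ 0.2 V, the transistor is in the active region as assumed.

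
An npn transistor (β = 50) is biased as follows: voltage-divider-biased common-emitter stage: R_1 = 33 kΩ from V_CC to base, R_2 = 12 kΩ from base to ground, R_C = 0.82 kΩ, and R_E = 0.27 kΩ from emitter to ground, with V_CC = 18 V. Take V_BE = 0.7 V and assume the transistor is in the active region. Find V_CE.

Thevenize the base divider: V_Th = V_CC·R_2/(R_1+R_2) = 18×12/45 = 4.8 V, R_Th = R_1‖R_2 = 8.8 kΩ.
Base-emitter loop: V_Th = I_B·R_Th + V_BE + (β+1)I_B·R_E, so I_B = (4.8 − 0.7) / (8.8 + 51×0.27) = 0.182 mA.
I_C = β·I_B = 50×0.182 = 9.08 mA, and I_E = (β+1)I_B = 9.26 mA.
V_CE = V_CC − I_C·R_C − I_E·R_E = 18 − 9.08×0.82 − 9.26×0.27 = 8.05 V.
V_CE = 8.05 V > 0.2 V confirms active-region operation.

V_CE ≈ 8.1 V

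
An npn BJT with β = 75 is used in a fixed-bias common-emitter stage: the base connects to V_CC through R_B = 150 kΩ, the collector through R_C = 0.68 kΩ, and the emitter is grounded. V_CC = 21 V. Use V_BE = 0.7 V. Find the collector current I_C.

I_C ≈ 10 mA

Base loop: V_CC = I_B·R_B + V_BE, so I_B = (21 − 0.7)/150 kΩ = 0.135 mA.
In the active region I_C = β·I_B = 75 × 0.135 = 10.2 mA.
Collector loop: V_CE = V_CC − I_C·R_C = 21 − 10.2×0.68 = 14.1 V.
Since V_CE = 14.1 V > V_CE(sat) ≈ 0.2 V, the transistor is in the active region as assumed.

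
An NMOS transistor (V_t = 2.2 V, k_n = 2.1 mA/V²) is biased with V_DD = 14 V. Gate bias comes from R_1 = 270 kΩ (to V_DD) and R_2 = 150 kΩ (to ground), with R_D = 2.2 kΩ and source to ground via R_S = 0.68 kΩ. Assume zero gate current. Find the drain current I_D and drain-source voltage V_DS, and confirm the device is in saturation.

V_G = V_DD·R_2/(R_1+R_2) = 14×150/420 = 5 V.
Assume saturation: I_D = (k_n/2)(V_GS − V_t)² with V_GS = V_G − I_D·R_S = 5 − 0.68·I_D.
Substituting gives 0.486·I_D² − 5·I_D + 8.23 = 0, with roots I_D = 2.06 or 8.24 mA.
The root I_D = 8.24 mA gives V_GS = -0.601 V ≤ V_t, so take I_D = 2.06 mA.
Then V_GS = 3.6 V and V_DS = V_DD − I_D(R_D+R_S) = 14 − 2.06×2.88 = 8.07 V.
Saturation requires V_DS ≥ V_GS − V_t = 1.4 V; 8.07 ≥ 1.4 ✓.

I_D ≈ 2.1 mA, V_DS ≈ 8.1 V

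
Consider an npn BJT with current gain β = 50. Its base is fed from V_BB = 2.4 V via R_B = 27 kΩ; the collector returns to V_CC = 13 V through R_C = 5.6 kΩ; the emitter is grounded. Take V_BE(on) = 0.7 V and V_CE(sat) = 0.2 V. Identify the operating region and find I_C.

Assume active: I_B = (2.4 − 0.7)/27 = 0.063 mA, giving I_C = β·I_B = 3.15 mA.
But then V_CE = 13 − 3.15×5.6 = -4.63 V < V_CE(sat) = 0.2 V — impossible in the active region.
So the transistor is saturated. With V_CE = 0.2 V, I_C = (V_CC − 0.2)/R_C = 12.8/5.6 = 2.29 mA.
Check: β·I_B = 3.15 mA > I_C = 2.29 mA, confirming saturation.

saturation; I_C ≈ 2.3 mA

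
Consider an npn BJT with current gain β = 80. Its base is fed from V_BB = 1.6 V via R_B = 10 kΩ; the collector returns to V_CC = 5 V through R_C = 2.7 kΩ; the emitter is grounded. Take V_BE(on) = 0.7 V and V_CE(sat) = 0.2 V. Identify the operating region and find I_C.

Assume active: I_B = (1.6 − 0.7)/10 = 0.09 mA, giving I_C = β·I_B = 7.2 mA.
But then V_CE = 5 − 7.2×2.7 = -14.4 V < V_CE(sat) = 0.2 V — impossible in the active region.
So the transistor is saturated. With V_CE = 0.2 V, I_C = (V_CC − 0.2)/R_C = 4.8/2.7 = 1.78 mA.
Check: β·I_B = 7.2 mA > I_C = 1.78 mA, confirming saturation.

saturation; I_C ≈ 1.8 mA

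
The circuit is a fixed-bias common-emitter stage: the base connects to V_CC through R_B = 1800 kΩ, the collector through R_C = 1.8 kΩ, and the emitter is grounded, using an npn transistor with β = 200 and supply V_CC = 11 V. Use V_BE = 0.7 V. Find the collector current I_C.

Base loop: V_CC = I_B·R_B + V_BE, so I_B = (11 − 0.7)/1800 kΩ = 0.00572 mA.
In the active region I_C = β·I_B = 200 × 0.00572 = 1.14 mA.
Collector loop: V_CE = V_CC − I_C·R_C = 11 − 1.14×1.8 = 8.94 V.
Since V_CE = 8.94 V > V_CE(sat) ≈ 0.2 V, the transistor is in the active region as assumed.

I_C ≈ 1.1 mA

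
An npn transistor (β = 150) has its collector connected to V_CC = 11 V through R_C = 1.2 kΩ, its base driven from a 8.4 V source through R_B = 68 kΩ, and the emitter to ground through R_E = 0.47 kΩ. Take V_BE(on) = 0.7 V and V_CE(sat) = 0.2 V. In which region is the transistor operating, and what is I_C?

Assume active: I_B = (8.4 − 0.7)/(68 + 151×0.47) = 0.0554 mA, I_C = β·I_B = 8.31 mA.
Then V_CE = 11 − 8.31×1.2 − 8.37×0.47 = -2.91 V < 0.2 V — the active assumption fails.
Re-solve with V_CE = 0.2 V. KCL at the emitter: V_E/R_E = (V_BB−0.7−V_E)/R_B + (V_CC−0.2−V_E)/R_C, giving V_E = 3.06 V.
I_C = (V_CC − 0.2 − V_E)/R_C = (10.8 − 3.06)/1.2 = 6.45 mA.
Check: I_B = (7.7 − 3.06)/68 = 0.0682 mA, and β·I_B = 10.2 mA > I_C, confirming saturation.

saturation; I_C ≈ 6.4 mA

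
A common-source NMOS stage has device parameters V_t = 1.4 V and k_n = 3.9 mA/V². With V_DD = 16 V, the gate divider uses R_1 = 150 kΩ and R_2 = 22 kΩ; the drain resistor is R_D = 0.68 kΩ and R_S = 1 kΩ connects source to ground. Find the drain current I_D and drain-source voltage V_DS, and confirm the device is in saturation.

I_D ≈ 0.27 mA, V_DS ≈ 16 V

V_G = V_DD·R_2/(R_1+R_2) = 16×22/172 = 2.05 V.
Assume saturation: I_D = (k_n/2)(V_GS − V_t)² with V_GS = V_G − I_D·R_S = 2.05 − 1·I_D.
Substituting gives 1.95·I_D² − 3.52·I_D + 0.815 = 0, with roots I_D = 0.273 or 1.53 mA.
The root I_D = 1.53 mA gives V_GS = 0.513 V ≤ V_t, so take I_D = 0.273 mA.
Then V_GS = 1.77 V and V_DS = V_DD − I_D(R_D+R_S) = 16 − 0.273×1.68 = 15.5 V.
Saturation requires V_DS ≥ V_GS − V_t = 0.374 V; 15.5 ≥ 0.374 ✓.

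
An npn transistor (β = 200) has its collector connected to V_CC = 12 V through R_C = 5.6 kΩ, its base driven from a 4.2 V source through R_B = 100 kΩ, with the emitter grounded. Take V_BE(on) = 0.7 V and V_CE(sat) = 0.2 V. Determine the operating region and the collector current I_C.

saturation; I_C ≈ 2.1 mA

Assume active: I_B = (4.2 − 0.7)/100 = 0.035 mA, giving I_C = β·I_B = 7 mA.
But then V_CE = 12 − 7×5.6 = -27.2 V < V_CE(sat) = 0.2 V — impossible in the active region.
So the transistor is saturated. With V_CE = 0.2 V, I_C = (V_CC − 0.2)/R_C = 11.8/5.6 = 2.11 mA.
Check: β·I_B = 7 mA > I_C = 2.11 mA, confirming saturation.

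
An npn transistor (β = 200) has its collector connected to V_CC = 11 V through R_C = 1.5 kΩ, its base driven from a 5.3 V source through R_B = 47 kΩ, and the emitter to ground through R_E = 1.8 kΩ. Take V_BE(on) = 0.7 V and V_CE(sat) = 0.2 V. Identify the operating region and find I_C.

Assume active. Base-emitter loop: I_B = (V_BB − V_BE)/(R_B + (β+1)R_E) = (5.3 − 0.7)/(47 + 201×1.8) = 0.0113 mA.
I_C = β·I_B = 200×0.0113 = 2.25 mA.
V_CE = V_CC − I_C·R_C − I_E·R_E = 11 − 2.25×1.5 − 2.26×1.8 = 3.55 V > V_CE(sat), so the active-region assumption holds.

active; I_C ≈ 2.3 mA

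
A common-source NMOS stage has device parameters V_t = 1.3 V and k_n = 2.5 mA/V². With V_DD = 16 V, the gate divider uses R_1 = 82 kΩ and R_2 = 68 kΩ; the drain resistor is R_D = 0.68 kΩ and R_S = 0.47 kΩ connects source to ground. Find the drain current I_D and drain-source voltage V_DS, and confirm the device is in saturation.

V_G = V_DD·R_2/(R_1+R_2) = 16×68/150 = 7.25 V.
Assume saturation: I_D = (k_n/2)(V_GS − V_t)² with V_GS = V_G − I_D·R_S = 7.25 − 0.47·I_D.
Substituting gives 0.276·I_D² − 8·I_D + 44.3 = 0, with roots I_D = 7.47 or 21.5 mA.
The root I_D = 21.5 mA gives V_GS = -2.85 V ≤ V_t, so take I_D = 7.47 mA.
Then V_GS = 3.74 V and V_DS = V_DD − I_D(R_D+R_S) = 16 − 7.47×1.15 = 7.41 V.
Saturation requires V_DS ≥ V_GS − V_t = 2.44 V; 7.41 ≥ 2.44 ✓.

I_D ≈ 7.5 mA, V_DS ≈ 7.4 V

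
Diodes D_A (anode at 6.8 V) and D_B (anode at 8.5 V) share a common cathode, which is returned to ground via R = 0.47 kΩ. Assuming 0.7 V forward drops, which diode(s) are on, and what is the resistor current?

Only D_B conducts; I_R ≈ 17 mA

Assume both conduct. Then node N would need to be at both 6.8−0.7 = 6.1 V and 8.5−0.7 = 7.8 V, which is impossible.
Assume only D_B conducts: V_N = 8.5 − 0.7 = 7.8 V, so I_R = 7.8/0.47 = 16.6 mA.
Check D_A: its anode-to-cathode voltage is 6.8 − 7.8 = -1 V < 0.7 V, so it is off. The assumption is consistent.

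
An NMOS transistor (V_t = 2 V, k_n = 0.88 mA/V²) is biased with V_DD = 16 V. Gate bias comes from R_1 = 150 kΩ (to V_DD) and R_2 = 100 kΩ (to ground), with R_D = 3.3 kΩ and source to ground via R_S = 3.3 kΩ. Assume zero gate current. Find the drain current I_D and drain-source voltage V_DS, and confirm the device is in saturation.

I_D ≈ 0.9 mA, V_DS ≈ 10 V

V_G = V_DD·R_2/(R_1+R_2) = 16×100/250 = 6.4 V.
Assume saturation: I_D = (k_n/2)(V_GS − V_t)² with V_GS = V_G − I_D·R_S = 6.4 − 3.3·I_D.
Substituting gives 4.79·I_D² − 13.8·I_D + 8.52 = 0, with roots I_D = 0.9 or 1.98 mA.
The root I_D = 1.98 mA gives V_GS = -0.119 V ≤ V_t, so take I_D = 0.9 mA.
Then V_GS = 3.43 V and V_DS = V_DD − I_D(R_D+R_S) = 16 − 0.9×6.6 = 10.1 V.
Saturation requires V_DS ≥ V_GS − V_t = 1.43 V; 10.1 ≥ 1.43 ✓.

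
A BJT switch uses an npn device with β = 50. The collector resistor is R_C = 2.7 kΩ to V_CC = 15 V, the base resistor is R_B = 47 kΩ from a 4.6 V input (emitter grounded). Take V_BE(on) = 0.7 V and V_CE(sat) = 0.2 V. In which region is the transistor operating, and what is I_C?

Assume active. Base-emitter loop: I_B = (V_BB − V_BE)/R_B = (4.6 − 0.7)/47 = 0.083 mA.
I_C = β·I_B = 50×0.083 = 4.15 mA.
V_CE = V_CC − I_C·R_C = 15 − 4.15×2.7 = 3.8 V > V_CE(sat), so the active-region assumption holds.

active; I_C ≈ 4.1 mA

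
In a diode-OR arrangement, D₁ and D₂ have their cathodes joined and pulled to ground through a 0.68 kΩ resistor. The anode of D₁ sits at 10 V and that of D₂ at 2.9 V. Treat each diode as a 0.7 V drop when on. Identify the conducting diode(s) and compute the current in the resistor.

Only D₁ conducts; I_R ≈ 14 mA

Assume both conduct. Then node N would need to be at both 10−0.7 = 9.3 V and 2.9−0.7 = 2.2 V, which is impossible.
Assume only D₁ conducts: V_N = 10 − 0.7 = 9.3 V, so I_R = 9.3/0.68 = 13.7 mA.
Check D₂: its anode-to-cathode voltage is 2.9 − 9.3 = -6.4 V < 0.7 V, so it is off. The assumption is consistent.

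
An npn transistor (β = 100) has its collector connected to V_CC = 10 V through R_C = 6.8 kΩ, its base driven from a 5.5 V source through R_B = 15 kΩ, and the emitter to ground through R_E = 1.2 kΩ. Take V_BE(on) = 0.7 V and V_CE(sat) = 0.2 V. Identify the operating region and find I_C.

saturation; I_C ≈ 1.2 mA

Assume active: I_B = (5.5 − 0.7)/(15 + 101×1.2) = 0.0352 mA, I_C = β·I_B = 3.52 mA.
Then V_CE = 10 − 3.52×6.8 − 3.56×1.2 = -18.2 V < 0.2 V — the active assumption fails.
Re-solve with V_CE = 0.2 V. KCL at the emitter: V_E/R_E = (V_BB−0.7−V_E)/R_B + (V_CC−0.2−V_E)/R_C, giving V_E = 1.68 V.
I_C = (V_CC − 0.2 − V_E)/R_C = (9.8 − 1.68)/6.8 = 1.19 mA.
Check: I_B = (4.8 − 1.68)/15 = 0.208 mA, and β·I_B = 20.8 mA > I_C, confirming saturation.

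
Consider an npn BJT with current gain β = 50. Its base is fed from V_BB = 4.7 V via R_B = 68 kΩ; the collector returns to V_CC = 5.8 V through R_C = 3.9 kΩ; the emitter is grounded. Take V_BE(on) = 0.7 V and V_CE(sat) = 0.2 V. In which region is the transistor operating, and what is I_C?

saturation; I_C ≈ 1.4 mA

Assume active: I_B = (4.7 − 0.7)/68 = 0.0588 mA, giving I_C = β·I_B = 2.94 mA.
But then V_CE = 5.8 − 2.94×3.9 = -5.67 V < V_CE(sat) = 0.2 V — impossible in the active region.
So the transistor is saturated. With V_CE = 0.2 V, I_C = (V_CC − 0.2)/R_C = 5.6/3.9 = 1.44 mA.
Check: β·I_B = 2.94 mA > I_C = 1.44 mA, confirming saturation.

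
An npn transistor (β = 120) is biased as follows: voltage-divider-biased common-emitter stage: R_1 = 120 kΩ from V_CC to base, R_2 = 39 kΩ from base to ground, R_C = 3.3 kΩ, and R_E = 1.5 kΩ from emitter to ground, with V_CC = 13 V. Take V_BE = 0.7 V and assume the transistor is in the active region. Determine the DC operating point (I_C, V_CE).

Thevenize the base divider: V_Th = V_CC·R_2/(R_1+R_2) = 13×39/159 = 3.19 V, R_Th = R_1‖R_2 = 29.4 kΩ.
Base-emitter loop: V_Th = I_B·R_Th + V_BE + (β+1)I_B·R_E, so I_B = (3.19 − 0.7) / (29.4 + 121×1.5) = 0.0118 mA.
I_C = β·I_B = 120×0.0118 = 1.42 mA, and I_E = (β+1)I_B = 1.43 mA.
V_CE = V_CC − I_C·R_C − I_E·R_E = 13 − 1.42×3.3 − 1.43×1.5 = 6.19 V.
V_CE = 6.19 V > 0.2 V confirms active-region operation.

I_C ≈ 1.4 mA, V_CE ≈ 6.2 V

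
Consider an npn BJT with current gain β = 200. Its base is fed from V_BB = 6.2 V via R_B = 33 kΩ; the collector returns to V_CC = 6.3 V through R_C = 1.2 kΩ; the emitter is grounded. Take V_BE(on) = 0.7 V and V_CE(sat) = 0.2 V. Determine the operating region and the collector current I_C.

saturation; I_C ≈ 5.1 mA

Assume active: I_B = (6.2 − 0.7)/33 = 0.167 mA, giving I_C = β·I_B = 33.3 mA.
But then V_CE = 6.3 − 33.3×1.2 = -33.7 V < V_CE(sat) = 0.2 V — impossible in the active region.
So the transistor is saturated. With V_CE = 0.2 V, I_C = (V_CC − 0.2)/R_C = 6.1/1.2 = 5.08 mA.
Check: β·I_B = 33.3 mA > I_C = 5.08 mA, confirming saturation.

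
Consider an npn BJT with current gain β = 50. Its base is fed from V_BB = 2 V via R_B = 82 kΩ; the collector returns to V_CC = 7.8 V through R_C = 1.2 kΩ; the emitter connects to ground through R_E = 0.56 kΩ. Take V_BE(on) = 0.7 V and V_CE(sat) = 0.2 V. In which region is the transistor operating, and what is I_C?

active; I_C ≈ 0.59 mA

Assume active. Base-emitter loop: I_B = (V_BB − V_BE)/(R_B + (β+1)R_E) = (2 − 0.7)/(82 + 51×0.56) = 0.0118 mA.
I_C = β·I_B = 50×0.0118 = 0.588 mA.
V_CE = V_CC − I_C·R_C − I_E·R_E = 7.8 − 0.588×1.2 − 0.6×0.56 = 6.76 V > V_CE(sat), so the active-region assumption holds.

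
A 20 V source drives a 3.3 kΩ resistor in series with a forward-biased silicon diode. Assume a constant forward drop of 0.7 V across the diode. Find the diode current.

KVL around the loop: 20 = V_D + I·R = 0.7 + I × 3.3 kΩ.
So I = (20 − 0.7) / 3.3 kΩ = 19.3 / 3.3 = 5.85 mA.

I ≈ 5.8 mA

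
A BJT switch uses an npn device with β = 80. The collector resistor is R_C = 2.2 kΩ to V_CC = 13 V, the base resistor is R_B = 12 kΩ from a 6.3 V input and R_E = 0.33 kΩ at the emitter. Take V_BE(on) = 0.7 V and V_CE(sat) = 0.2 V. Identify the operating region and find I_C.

Assume active: I_B = (6.3 − 0.7)/(12 + 81×0.33) = 0.145 mA, I_C = β·I_B = 11.6 mA.
Then V_CE = 13 − 11.6×2.2 − 11.7×0.33 = -16.3 V < 0.2 V — the active assumption fails.
Re-solve with V_CE = 0.2 V. KCL at the emitter: V_E/R_E = (V_BB−0.7−V_E)/R_B + (V_CC−0.2−V_E)/R_C, giving V_E = 1.76 V.
I_C = (V_CC − 0.2 − V_E)/R_C = (12.8 − 1.76)/2.2 = 5.02 mA.
Check: I_B = (5.6 − 1.76)/12 = 0.32 mA, and β·I_B = 25.6 mA > I_C, confirming saturation.

saturation; I_C ≈ 5 mA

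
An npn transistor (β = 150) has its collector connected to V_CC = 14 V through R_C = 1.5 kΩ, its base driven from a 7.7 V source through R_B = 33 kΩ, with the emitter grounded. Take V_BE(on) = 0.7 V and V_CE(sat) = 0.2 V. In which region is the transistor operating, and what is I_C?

Assume active: I_B = (7.7 − 0.7)/33 = 0.212 mA, giving I_C = β·I_B = 31.8 mA.
But then V_CE = 14 − 31.8×1.5 = -33.7 V < V_CE(sat) = 0.2 V — impossible in the active region.
So the transistor is saturated. With V_CE = 0.2 V, I_C = (V_CC − 0.2)/R_C = 13.8/1.5 = 9.2 mA.
Check: β·I_B = 31.8 mA > I_C = 9.2 mA, confirming saturation.

saturation; I_C ≈ 9.2 mA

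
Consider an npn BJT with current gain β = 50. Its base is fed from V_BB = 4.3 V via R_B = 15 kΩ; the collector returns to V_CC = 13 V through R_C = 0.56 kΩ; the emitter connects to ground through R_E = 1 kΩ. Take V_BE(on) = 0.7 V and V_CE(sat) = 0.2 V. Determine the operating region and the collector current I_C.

Assume active. Base-emitter loop: I_B = (V_BB − V_BE)/(R_B + (β+1)R_E) = (4.3 − 0.7)/(15 + 51×1) = 0.0545 mA.
I_C = β·I_B = 50×0.0545 = 2.73 mA.
V_CE = V_CC − I_C·R_C − I_E·R_E = 13 − 2.73×0.56 − 2.78×1 = 8.69 V > V_CE(sat), so the active-region assumption holds.

active; I_C ≈ 2.7 mA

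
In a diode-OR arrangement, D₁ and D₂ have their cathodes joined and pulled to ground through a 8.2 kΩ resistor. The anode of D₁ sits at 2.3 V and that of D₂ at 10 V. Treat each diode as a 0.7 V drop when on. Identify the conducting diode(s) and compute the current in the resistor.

Only D₂ conducts; I_R ≈ 1.1 mA

Assume both conduct. Then node N would need to be at both 2.3−0.7 = 1.6 V and 10−0.7 = 9.3 V, which is impossible.
Assume only D₂ conducts: V_N = 10 − 0.7 = 9.3 V, so I_R = 9.3/8.2 = 1.13 mA.
Check D₁: its anode-to-cathode voltage is 2.3 − 9.3 = -7 V < 0.7 V, so it is off. The assumption is consistent.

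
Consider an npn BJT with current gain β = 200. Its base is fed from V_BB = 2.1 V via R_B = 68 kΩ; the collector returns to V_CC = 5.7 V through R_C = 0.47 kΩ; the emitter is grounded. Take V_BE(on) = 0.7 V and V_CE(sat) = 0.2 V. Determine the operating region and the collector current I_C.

active; I_C ≈ 4.1 mA

Assume active. Base-emitter loop: I_B = (V_BB − V_BE)/R_B = (2.1 − 0.7)/68 = 0.0206 mA.
I_C = β·I_B = 200×0.0206 = 4.12 mA.
V_CE = V_CC − I_C·R_C = 5.7 − 4.12×0.47 = 3.76 V > V_CE(sat), so the active-region assumption holds.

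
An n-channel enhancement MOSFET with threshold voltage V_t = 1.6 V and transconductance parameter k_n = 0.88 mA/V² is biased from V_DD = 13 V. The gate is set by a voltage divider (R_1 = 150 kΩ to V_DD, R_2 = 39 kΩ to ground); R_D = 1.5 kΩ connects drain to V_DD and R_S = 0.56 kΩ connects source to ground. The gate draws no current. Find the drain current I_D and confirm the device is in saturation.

I_D ≈ 0.35 mA

V_G = V_DD·R_2/(R_1+R_2) = 13×39/189 = 2.68 V.
Assume saturation: I_D = (k_n/2)(V_GS − V_t)² with V_GS = V_G − I_D·R_S = 2.68 − 0.56·I_D.
Substituting gives 0.138·I_D² − 1.53·I_D + 0.516 = 0, with roots I_D = 0.347 or 10.8 mA.
The root I_D = 10.8 mA gives V_GS = -3.35 V ≤ V_t, so take I_D = 0.347 mA.
Then V_GS = 2.49 V and V_DS = V_DD − I_D(R_D+R_S) = 13 − 0.347×2.06 = 12.3 V.
Saturation requires V_DS ≥ V_GS − V_t = 0.888 V; 12.3 ≥ 0.888 ✓.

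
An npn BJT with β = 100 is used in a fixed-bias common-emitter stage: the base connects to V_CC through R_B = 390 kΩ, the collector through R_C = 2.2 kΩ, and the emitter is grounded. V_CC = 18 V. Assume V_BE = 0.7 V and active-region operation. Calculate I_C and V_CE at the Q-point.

Base loop: V_CC = I_B·R_B + V_BE, so I_B = (18 − 0.7)/390 kΩ = 0.0444 mA.
In the active region I_C = β·I_B = 100 × 0.0444 = 4.44 mA.
Collector loop: V_CE = V_CC − I_C·R_C = 18 − 4.44×2.2 = 8.24 V.
Since V_CE = 8.24 V > V_CE(sat) ≈ 0.2 V, the transistor is in the active region as assumed.

I_C ≈ 4.4 mA, V_CE ≈ 8.2 V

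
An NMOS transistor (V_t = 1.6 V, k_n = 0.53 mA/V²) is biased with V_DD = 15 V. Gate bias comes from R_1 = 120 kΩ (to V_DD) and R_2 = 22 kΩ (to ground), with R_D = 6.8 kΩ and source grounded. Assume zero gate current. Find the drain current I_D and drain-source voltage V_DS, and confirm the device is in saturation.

V_G = V_DD·R_2/(R_1+R_2) = 15×22/142 = 2.32 V. With the source grounded, V_GS = V_G = 2.32 V.
Assume saturation: I_D = (k_n/2)(V_GS − V_t)² = (0.53/2)×(2.32 − 1.6)² = 0.265×0.724² = 0.139 mA.
V_DS = V_DD − I_D·R_D = 15 − 0.139×6.8 = 14.1 V.
Saturation requires V_DS ≥ V_GS − V_t = 0.724 V; 14.1 ≥ 0.724 ✓.

I_D ≈ 0.14 mA, V_DS ≈ 14 V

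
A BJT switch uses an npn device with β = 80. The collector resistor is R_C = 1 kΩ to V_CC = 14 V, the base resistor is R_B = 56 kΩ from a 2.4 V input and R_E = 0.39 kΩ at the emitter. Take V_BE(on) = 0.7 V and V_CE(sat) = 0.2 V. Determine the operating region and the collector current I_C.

Assume active. Base-emitter loop: I_B = (V_BB − V_BE)/(R_B + (β+1)R_E) = (2.4 − 0.7)/(56 + 81×0.39) = 0.0194 mA.
I_C = β·I_B = 80×0.0194 = 1.55 mA.
V_CE = V_CC − I_C·R_C − I_E·R_E = 14 − 1.55×1 − 1.57×0.39 = 11.8 V > V_CE(sat), so the active-region assumption holds.

active; I_C ≈ 1.6 mA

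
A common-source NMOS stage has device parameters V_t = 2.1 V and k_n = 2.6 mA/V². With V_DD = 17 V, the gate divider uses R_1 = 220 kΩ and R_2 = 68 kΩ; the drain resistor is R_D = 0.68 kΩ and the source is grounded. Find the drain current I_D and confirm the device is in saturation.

I_D ≈ 4.8 mA

V_G = V_DD·R_2/(R_1+R_2) = 17×68/288 = 4.01 V. With the source grounded, V_GS = V_G = 4.01 V.
Assume saturation: I_D = (k_n/2)(V_GS − V_t)² = (2.6/2)×(4.01 − 2.1)² = 1.3×1.91² = 4.76 mA.
V_DS = V_DD − I_D·R_D = 17 − 4.76×0.68 = 13.8 V.
Saturation requires V_DS ≥ V_GS − V_t = 1.91 V; 13.8 ≥ 1.91 ✓.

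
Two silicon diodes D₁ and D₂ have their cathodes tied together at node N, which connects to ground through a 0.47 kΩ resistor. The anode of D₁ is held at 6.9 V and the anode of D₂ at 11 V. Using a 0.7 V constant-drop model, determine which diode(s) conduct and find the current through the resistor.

Only D₂ conducts; I_R ≈ 22 mA

Assume both conduct. Then node N would need to be at both 6.9−0.7 = 6.2 V and 11−0.7 = 10.3 V, which is impossible.
Assume only D₂ conducts: V_N = 11 − 0.7 = 10.3 V, so I_R = 10.3/0.47 = 21.9 mA.
Check D₁: its anode-to-cathode voltage is 6.9 − 10.3 = -3.4 V < 0.7 V, so it is off. The assumption is consistent.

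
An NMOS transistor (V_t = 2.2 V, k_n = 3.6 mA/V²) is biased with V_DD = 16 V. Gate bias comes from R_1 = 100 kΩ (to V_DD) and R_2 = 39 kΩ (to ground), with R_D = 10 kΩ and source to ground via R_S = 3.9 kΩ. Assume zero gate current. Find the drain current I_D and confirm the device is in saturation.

V_G = V_DD·R_2/(R_1+R_2) = 16×39/139 = 4.49 V.
Assume saturation: I_D = (k_n/2)(V_GS − V_t)² with V_GS = V_G − I_D·R_S = 4.49 − 3.9·I_D.
Substituting gives 27.4·I_D² − 33.1·I_D + 9.43 = 0, with roots I_D = 0.458 or 0.753 mA.
The root I_D = 0.753 mA gives V_GS = 1.55 V ≤ V_t, so take I_D = 0.458 mA.
Then V_GS = 2.7 V and V_DS = V_DD − I_D(R_D+R_S) = 16 − 0.458×13.9 = 9.64 V.
Saturation requires V_DS ≥ V_GS − V_t = 0.504 V; 9.64 ≥ 0.504 ✓.

I_D ≈ 0.46 mA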